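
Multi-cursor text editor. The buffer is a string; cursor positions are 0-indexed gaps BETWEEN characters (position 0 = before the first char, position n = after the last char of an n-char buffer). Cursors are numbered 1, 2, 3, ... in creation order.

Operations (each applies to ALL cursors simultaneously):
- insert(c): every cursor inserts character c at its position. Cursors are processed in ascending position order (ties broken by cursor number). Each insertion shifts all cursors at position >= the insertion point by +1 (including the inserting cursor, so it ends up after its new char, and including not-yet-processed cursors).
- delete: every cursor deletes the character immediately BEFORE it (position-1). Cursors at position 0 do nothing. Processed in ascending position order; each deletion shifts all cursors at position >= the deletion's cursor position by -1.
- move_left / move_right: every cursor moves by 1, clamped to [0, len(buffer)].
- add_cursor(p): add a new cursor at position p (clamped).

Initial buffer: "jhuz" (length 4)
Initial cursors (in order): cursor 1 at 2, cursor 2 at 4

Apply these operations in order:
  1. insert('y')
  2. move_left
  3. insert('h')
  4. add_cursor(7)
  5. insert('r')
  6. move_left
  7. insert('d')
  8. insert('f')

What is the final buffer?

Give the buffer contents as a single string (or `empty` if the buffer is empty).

Answer: jhhdfryuzhrddffry

Derivation:
After op 1 (insert('y')): buffer="jhyuzy" (len 6), cursors c1@3 c2@6, authorship ..1..2
After op 2 (move_left): buffer="jhyuzy" (len 6), cursors c1@2 c2@5, authorship ..1..2
After op 3 (insert('h')): buffer="jhhyuzhy" (len 8), cursors c1@3 c2@7, authorship ..11..22
After op 4 (add_cursor(7)): buffer="jhhyuzhy" (len 8), cursors c1@3 c2@7 c3@7, authorship ..11..22
After op 5 (insert('r')): buffer="jhhryuzhrry" (len 11), cursors c1@4 c2@10 c3@10, authorship ..111..2232
After op 6 (move_left): buffer="jhhryuzhrry" (len 11), cursors c1@3 c2@9 c3@9, authorship ..111..2232
After op 7 (insert('d')): buffer="jhhdryuzhrddry" (len 14), cursors c1@4 c2@12 c3@12, authorship ..1111..222332
After op 8 (insert('f')): buffer="jhhdfryuzhrddffry" (len 17), cursors c1@5 c2@15 c3@15, authorship ..11111..22232332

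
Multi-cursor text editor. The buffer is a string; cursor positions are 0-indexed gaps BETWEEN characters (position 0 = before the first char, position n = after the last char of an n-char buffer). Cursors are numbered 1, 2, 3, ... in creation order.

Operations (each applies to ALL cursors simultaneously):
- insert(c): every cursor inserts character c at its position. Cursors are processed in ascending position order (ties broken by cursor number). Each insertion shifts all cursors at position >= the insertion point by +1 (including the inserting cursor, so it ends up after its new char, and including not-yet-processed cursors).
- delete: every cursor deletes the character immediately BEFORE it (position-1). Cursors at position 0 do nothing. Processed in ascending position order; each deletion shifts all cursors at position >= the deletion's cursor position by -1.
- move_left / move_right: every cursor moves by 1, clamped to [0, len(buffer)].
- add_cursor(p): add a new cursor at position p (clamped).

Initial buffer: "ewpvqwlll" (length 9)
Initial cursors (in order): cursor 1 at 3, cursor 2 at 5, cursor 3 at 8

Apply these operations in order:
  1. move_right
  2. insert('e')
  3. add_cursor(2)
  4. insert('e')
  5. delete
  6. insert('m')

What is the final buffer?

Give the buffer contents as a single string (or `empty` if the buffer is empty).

Answer: ewmpvemqwemlllem

Derivation:
After op 1 (move_right): buffer="ewpvqwlll" (len 9), cursors c1@4 c2@6 c3@9, authorship .........
After op 2 (insert('e')): buffer="ewpveqwellle" (len 12), cursors c1@5 c2@8 c3@12, authorship ....1..2...3
After op 3 (add_cursor(2)): buffer="ewpveqwellle" (len 12), cursors c4@2 c1@5 c2@8 c3@12, authorship ....1..2...3
After op 4 (insert('e')): buffer="ewepveeqweelllee" (len 16), cursors c4@3 c1@7 c2@11 c3@16, authorship ..4..11..22...33
After op 5 (delete): buffer="ewpveqwellle" (len 12), cursors c4@2 c1@5 c2@8 c3@12, authorship ....1..2...3
After op 6 (insert('m')): buffer="ewmpvemqwemlllem" (len 16), cursors c4@3 c1@7 c2@11 c3@16, authorship ..4..11..22...33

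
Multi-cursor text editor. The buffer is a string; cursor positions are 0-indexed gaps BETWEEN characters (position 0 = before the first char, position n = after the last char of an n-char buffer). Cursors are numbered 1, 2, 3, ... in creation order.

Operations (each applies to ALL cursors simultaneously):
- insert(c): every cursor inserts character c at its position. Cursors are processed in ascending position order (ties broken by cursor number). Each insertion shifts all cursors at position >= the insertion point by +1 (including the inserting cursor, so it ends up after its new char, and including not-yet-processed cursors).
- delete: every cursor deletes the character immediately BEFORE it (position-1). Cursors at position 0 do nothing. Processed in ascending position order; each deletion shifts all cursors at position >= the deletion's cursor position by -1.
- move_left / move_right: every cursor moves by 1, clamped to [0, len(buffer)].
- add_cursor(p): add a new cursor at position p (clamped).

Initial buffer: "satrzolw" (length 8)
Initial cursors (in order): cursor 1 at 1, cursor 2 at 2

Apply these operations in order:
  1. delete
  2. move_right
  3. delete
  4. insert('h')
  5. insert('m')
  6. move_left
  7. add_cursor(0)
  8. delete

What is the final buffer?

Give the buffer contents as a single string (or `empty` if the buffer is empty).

Answer: hmrzolw

Derivation:
After op 1 (delete): buffer="trzolw" (len 6), cursors c1@0 c2@0, authorship ......
After op 2 (move_right): buffer="trzolw" (len 6), cursors c1@1 c2@1, authorship ......
After op 3 (delete): buffer="rzolw" (len 5), cursors c1@0 c2@0, authorship .....
After op 4 (insert('h')): buffer="hhrzolw" (len 7), cursors c1@2 c2@2, authorship 12.....
After op 5 (insert('m')): buffer="hhmmrzolw" (len 9), cursors c1@4 c2@4, authorship 1212.....
After op 6 (move_left): buffer="hhmmrzolw" (len 9), cursors c1@3 c2@3, authorship 1212.....
After op 7 (add_cursor(0)): buffer="hhmmrzolw" (len 9), cursors c3@0 c1@3 c2@3, authorship 1212.....
After op 8 (delete): buffer="hmrzolw" (len 7), cursors c3@0 c1@1 c2@1, authorship 12.....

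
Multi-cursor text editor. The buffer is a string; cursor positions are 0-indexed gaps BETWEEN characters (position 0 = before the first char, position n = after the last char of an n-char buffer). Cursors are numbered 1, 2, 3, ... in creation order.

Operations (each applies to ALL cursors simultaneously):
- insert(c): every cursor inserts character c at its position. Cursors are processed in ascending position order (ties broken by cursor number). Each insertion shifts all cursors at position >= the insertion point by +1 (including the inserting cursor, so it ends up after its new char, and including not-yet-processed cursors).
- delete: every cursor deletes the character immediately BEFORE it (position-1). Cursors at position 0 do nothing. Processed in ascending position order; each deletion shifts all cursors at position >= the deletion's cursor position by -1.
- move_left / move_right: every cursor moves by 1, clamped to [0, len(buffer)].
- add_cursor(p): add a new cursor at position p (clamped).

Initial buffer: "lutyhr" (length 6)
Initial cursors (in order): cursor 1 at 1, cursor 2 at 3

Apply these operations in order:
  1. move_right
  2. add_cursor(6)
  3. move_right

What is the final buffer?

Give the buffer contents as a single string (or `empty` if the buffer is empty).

After op 1 (move_right): buffer="lutyhr" (len 6), cursors c1@2 c2@4, authorship ......
After op 2 (add_cursor(6)): buffer="lutyhr" (len 6), cursors c1@2 c2@4 c3@6, authorship ......
After op 3 (move_right): buffer="lutyhr" (len 6), cursors c1@3 c2@5 c3@6, authorship ......

Answer: lutyhr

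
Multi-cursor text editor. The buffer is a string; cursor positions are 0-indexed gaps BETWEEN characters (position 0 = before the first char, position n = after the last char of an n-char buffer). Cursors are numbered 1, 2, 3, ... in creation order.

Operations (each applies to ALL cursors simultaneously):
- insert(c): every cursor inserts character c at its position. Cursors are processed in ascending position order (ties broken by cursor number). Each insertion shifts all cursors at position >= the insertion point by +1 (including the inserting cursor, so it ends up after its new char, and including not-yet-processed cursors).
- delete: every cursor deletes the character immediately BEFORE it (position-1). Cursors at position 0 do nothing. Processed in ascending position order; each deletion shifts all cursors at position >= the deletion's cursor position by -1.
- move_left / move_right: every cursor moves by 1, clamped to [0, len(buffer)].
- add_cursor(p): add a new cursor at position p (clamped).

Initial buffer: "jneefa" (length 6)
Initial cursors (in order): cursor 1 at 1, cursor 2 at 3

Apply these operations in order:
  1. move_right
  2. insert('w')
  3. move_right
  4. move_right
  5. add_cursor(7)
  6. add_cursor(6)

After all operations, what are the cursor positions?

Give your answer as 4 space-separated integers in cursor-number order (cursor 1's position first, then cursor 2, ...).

After op 1 (move_right): buffer="jneefa" (len 6), cursors c1@2 c2@4, authorship ......
After op 2 (insert('w')): buffer="jnweewfa" (len 8), cursors c1@3 c2@6, authorship ..1..2..
After op 3 (move_right): buffer="jnweewfa" (len 8), cursors c1@4 c2@7, authorship ..1..2..
After op 4 (move_right): buffer="jnweewfa" (len 8), cursors c1@5 c2@8, authorship ..1..2..
After op 5 (add_cursor(7)): buffer="jnweewfa" (len 8), cursors c1@5 c3@7 c2@8, authorship ..1..2..
After op 6 (add_cursor(6)): buffer="jnweewfa" (len 8), cursors c1@5 c4@6 c3@7 c2@8, authorship ..1..2..

Answer: 5 8 7 6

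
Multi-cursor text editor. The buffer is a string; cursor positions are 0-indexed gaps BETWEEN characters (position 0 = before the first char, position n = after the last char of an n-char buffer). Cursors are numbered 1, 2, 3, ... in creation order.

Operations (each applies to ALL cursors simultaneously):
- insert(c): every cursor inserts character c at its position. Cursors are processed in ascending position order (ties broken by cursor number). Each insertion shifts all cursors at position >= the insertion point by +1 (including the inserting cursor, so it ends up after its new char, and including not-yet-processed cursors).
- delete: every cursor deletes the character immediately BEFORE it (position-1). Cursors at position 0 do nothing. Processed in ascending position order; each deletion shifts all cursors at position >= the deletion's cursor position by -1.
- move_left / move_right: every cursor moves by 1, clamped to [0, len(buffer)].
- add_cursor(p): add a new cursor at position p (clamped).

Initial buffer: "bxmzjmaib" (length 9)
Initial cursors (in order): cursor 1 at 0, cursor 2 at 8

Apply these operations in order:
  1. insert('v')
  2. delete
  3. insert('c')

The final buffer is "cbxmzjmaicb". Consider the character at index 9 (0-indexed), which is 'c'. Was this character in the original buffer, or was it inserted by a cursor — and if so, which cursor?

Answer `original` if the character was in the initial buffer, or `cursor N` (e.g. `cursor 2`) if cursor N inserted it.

Answer: cursor 2

Derivation:
After op 1 (insert('v')): buffer="vbxmzjmaivb" (len 11), cursors c1@1 c2@10, authorship 1........2.
After op 2 (delete): buffer="bxmzjmaib" (len 9), cursors c1@0 c2@8, authorship .........
After op 3 (insert('c')): buffer="cbxmzjmaicb" (len 11), cursors c1@1 c2@10, authorship 1........2.
Authorship (.=original, N=cursor N): 1 . . . . . . . . 2 .
Index 9: author = 2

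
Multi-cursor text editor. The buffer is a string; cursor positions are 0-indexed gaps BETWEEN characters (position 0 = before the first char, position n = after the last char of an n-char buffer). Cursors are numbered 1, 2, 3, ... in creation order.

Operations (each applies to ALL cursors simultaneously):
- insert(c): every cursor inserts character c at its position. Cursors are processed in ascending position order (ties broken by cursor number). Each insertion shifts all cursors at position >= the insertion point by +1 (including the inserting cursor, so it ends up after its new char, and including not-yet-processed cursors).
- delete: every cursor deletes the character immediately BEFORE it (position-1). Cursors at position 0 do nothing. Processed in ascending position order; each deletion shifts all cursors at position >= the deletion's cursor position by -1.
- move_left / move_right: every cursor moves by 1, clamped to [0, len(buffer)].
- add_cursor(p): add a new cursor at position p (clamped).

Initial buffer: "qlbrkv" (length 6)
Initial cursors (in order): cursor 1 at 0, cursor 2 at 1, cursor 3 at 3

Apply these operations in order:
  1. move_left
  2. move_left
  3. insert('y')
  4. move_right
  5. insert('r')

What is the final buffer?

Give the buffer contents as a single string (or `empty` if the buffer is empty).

After op 1 (move_left): buffer="qlbrkv" (len 6), cursors c1@0 c2@0 c3@2, authorship ......
After op 2 (move_left): buffer="qlbrkv" (len 6), cursors c1@0 c2@0 c3@1, authorship ......
After op 3 (insert('y')): buffer="yyqylbrkv" (len 9), cursors c1@2 c2@2 c3@4, authorship 12.3.....
After op 4 (move_right): buffer="yyqylbrkv" (len 9), cursors c1@3 c2@3 c3@5, authorship 12.3.....
After op 5 (insert('r')): buffer="yyqrrylrbrkv" (len 12), cursors c1@5 c2@5 c3@8, authorship 12.123.3....

Answer: yyqrrylrbrkv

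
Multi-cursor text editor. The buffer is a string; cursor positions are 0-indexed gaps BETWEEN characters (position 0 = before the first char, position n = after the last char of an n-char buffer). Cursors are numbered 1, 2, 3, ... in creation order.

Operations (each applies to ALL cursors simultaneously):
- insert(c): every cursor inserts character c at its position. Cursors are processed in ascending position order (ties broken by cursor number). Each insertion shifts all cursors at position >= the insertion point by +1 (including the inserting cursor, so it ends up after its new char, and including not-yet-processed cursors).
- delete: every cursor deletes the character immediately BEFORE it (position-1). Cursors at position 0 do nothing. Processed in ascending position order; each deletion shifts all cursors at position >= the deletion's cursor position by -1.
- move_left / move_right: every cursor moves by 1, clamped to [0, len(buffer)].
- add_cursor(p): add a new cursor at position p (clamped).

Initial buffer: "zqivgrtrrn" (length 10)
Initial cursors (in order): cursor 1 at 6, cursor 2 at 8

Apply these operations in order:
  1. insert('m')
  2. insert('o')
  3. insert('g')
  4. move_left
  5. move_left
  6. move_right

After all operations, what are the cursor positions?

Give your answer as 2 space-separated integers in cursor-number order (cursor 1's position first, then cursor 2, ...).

After op 1 (insert('m')): buffer="zqivgrmtrmrn" (len 12), cursors c1@7 c2@10, authorship ......1..2..
After op 2 (insert('o')): buffer="zqivgrmotrmorn" (len 14), cursors c1@8 c2@12, authorship ......11..22..
After op 3 (insert('g')): buffer="zqivgrmogtrmogrn" (len 16), cursors c1@9 c2@14, authorship ......111..222..
After op 4 (move_left): buffer="zqivgrmogtrmogrn" (len 16), cursors c1@8 c2@13, authorship ......111..222..
After op 5 (move_left): buffer="zqivgrmogtrmogrn" (len 16), cursors c1@7 c2@12, authorship ......111..222..
After op 6 (move_right): buffer="zqivgrmogtrmogrn" (len 16), cursors c1@8 c2@13, authorship ......111..222..

Answer: 8 13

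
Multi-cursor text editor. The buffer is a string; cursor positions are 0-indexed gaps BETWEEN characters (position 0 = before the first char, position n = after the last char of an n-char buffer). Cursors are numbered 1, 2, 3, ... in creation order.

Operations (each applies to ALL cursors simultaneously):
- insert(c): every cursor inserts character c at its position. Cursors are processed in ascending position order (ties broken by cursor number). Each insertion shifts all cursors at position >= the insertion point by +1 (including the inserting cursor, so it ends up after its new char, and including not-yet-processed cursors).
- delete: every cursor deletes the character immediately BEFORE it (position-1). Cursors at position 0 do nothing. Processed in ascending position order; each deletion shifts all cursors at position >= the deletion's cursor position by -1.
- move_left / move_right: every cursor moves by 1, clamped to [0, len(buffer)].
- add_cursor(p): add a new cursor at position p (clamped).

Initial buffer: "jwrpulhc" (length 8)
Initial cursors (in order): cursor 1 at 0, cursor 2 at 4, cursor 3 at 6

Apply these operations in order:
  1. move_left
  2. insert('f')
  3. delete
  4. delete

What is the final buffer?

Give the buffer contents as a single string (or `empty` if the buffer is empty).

Answer: jwplhc

Derivation:
After op 1 (move_left): buffer="jwrpulhc" (len 8), cursors c1@0 c2@3 c3@5, authorship ........
After op 2 (insert('f')): buffer="fjwrfpuflhc" (len 11), cursors c1@1 c2@5 c3@8, authorship 1...2..3...
After op 3 (delete): buffer="jwrpulhc" (len 8), cursors c1@0 c2@3 c3@5, authorship ........
After op 4 (delete): buffer="jwplhc" (len 6), cursors c1@0 c2@2 c3@3, authorship ......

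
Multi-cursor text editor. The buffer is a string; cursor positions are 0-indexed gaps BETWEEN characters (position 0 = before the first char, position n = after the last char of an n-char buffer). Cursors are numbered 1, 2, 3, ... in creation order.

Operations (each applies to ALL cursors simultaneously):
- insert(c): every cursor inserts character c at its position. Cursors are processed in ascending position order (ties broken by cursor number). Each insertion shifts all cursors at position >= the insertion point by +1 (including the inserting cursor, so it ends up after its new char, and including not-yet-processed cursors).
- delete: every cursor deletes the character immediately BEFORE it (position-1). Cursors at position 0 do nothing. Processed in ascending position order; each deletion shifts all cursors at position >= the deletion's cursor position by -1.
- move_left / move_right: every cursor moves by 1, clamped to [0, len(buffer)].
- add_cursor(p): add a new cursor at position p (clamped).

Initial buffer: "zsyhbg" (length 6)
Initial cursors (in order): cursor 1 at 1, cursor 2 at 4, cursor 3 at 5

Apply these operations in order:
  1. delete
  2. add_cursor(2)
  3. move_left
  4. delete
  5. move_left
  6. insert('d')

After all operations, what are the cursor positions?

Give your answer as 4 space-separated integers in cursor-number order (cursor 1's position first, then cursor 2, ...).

Answer: 4 4 4 4

Derivation:
After op 1 (delete): buffer="syg" (len 3), cursors c1@0 c2@2 c3@2, authorship ...
After op 2 (add_cursor(2)): buffer="syg" (len 3), cursors c1@0 c2@2 c3@2 c4@2, authorship ...
After op 3 (move_left): buffer="syg" (len 3), cursors c1@0 c2@1 c3@1 c4@1, authorship ...
After op 4 (delete): buffer="yg" (len 2), cursors c1@0 c2@0 c3@0 c4@0, authorship ..
After op 5 (move_left): buffer="yg" (len 2), cursors c1@0 c2@0 c3@0 c4@0, authorship ..
After op 6 (insert('d')): buffer="ddddyg" (len 6), cursors c1@4 c2@4 c3@4 c4@4, authorship 1234..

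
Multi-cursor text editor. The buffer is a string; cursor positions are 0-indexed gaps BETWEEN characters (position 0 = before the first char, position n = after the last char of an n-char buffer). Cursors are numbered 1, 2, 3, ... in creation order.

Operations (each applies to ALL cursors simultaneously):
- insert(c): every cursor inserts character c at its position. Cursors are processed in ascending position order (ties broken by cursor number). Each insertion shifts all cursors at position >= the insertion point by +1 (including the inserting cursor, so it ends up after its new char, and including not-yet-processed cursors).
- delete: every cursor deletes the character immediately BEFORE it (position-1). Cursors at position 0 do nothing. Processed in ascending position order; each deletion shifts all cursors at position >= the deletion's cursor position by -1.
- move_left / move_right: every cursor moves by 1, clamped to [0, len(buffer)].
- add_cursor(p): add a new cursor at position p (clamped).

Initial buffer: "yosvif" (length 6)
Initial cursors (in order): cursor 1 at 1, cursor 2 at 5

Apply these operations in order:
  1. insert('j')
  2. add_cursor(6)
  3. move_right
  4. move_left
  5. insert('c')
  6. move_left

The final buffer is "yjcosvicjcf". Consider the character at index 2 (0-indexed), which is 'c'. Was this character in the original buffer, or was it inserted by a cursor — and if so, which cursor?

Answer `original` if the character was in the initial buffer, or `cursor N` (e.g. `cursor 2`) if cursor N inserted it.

After op 1 (insert('j')): buffer="yjosvijf" (len 8), cursors c1@2 c2@7, authorship .1....2.
After op 2 (add_cursor(6)): buffer="yjosvijf" (len 8), cursors c1@2 c3@6 c2@7, authorship .1....2.
After op 3 (move_right): buffer="yjosvijf" (len 8), cursors c1@3 c3@7 c2@8, authorship .1....2.
After op 4 (move_left): buffer="yjosvijf" (len 8), cursors c1@2 c3@6 c2@7, authorship .1....2.
After op 5 (insert('c')): buffer="yjcosvicjcf" (len 11), cursors c1@3 c3@8 c2@10, authorship .11....322.
After op 6 (move_left): buffer="yjcosvicjcf" (len 11), cursors c1@2 c3@7 c2@9, authorship .11....322.
Authorship (.=original, N=cursor N): . 1 1 . . . . 3 2 2 .
Index 2: author = 1

Answer: cursor 1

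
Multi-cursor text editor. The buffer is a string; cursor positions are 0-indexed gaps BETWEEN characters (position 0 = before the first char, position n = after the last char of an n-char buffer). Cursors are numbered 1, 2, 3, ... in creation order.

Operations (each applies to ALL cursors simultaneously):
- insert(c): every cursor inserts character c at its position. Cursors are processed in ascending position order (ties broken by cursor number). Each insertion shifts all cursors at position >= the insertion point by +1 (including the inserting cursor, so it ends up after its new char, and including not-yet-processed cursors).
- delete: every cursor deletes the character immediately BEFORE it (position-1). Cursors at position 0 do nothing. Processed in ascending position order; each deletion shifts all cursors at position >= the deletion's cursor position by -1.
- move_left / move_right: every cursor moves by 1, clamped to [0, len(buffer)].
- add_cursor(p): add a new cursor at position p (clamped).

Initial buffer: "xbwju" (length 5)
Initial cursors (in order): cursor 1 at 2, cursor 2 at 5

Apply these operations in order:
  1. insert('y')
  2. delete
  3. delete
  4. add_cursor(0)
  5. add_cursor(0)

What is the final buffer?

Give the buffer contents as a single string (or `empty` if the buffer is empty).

Answer: xwj

Derivation:
After op 1 (insert('y')): buffer="xbywjuy" (len 7), cursors c1@3 c2@7, authorship ..1...2
After op 2 (delete): buffer="xbwju" (len 5), cursors c1@2 c2@5, authorship .....
After op 3 (delete): buffer="xwj" (len 3), cursors c1@1 c2@3, authorship ...
After op 4 (add_cursor(0)): buffer="xwj" (len 3), cursors c3@0 c1@1 c2@3, authorship ...
After op 5 (add_cursor(0)): buffer="xwj" (len 3), cursors c3@0 c4@0 c1@1 c2@3, authorship ...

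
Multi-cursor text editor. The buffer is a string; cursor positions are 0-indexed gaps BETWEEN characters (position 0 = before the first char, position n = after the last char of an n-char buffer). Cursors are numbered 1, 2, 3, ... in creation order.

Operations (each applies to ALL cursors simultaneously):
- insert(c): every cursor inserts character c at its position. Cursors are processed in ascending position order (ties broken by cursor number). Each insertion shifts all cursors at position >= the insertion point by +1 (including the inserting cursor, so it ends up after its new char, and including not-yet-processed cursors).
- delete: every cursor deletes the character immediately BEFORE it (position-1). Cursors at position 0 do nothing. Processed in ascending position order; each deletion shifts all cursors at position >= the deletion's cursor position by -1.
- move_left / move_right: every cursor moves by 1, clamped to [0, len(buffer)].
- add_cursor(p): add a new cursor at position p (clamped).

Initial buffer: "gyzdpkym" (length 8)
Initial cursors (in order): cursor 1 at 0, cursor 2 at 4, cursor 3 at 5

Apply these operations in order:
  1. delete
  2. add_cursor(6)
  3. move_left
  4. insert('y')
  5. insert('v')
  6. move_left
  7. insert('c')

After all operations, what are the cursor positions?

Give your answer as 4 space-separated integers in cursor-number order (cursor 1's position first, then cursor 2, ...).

After op 1 (delete): buffer="gyzkym" (len 6), cursors c1@0 c2@3 c3@3, authorship ......
After op 2 (add_cursor(6)): buffer="gyzkym" (len 6), cursors c1@0 c2@3 c3@3 c4@6, authorship ......
After op 3 (move_left): buffer="gyzkym" (len 6), cursors c1@0 c2@2 c3@2 c4@5, authorship ......
After op 4 (insert('y')): buffer="ygyyyzkyym" (len 10), cursors c1@1 c2@5 c3@5 c4@9, authorship 1..23...4.
After op 5 (insert('v')): buffer="yvgyyyvvzkyyvm" (len 14), cursors c1@2 c2@8 c3@8 c4@13, authorship 11..2323...44.
After op 6 (move_left): buffer="yvgyyyvvzkyyvm" (len 14), cursors c1@1 c2@7 c3@7 c4@12, authorship 11..2323...44.
After op 7 (insert('c')): buffer="ycvgyyyvccvzkyycvm" (len 18), cursors c1@2 c2@10 c3@10 c4@16, authorship 111..232233...444.

Answer: 2 10 10 16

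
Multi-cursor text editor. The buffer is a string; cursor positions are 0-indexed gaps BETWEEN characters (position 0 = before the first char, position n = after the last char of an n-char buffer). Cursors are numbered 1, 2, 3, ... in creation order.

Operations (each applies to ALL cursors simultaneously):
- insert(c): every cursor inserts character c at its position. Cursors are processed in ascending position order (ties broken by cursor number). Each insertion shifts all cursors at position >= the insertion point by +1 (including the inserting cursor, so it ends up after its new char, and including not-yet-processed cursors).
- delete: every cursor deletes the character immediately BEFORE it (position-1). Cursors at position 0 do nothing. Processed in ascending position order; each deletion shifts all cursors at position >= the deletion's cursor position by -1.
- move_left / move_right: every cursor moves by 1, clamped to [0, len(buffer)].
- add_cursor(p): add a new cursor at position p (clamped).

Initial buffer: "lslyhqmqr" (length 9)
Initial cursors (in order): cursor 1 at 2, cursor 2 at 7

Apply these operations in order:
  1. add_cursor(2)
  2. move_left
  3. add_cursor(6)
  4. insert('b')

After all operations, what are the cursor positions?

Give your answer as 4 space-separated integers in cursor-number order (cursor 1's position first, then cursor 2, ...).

Answer: 3 10 3 10

Derivation:
After op 1 (add_cursor(2)): buffer="lslyhqmqr" (len 9), cursors c1@2 c3@2 c2@7, authorship .........
After op 2 (move_left): buffer="lslyhqmqr" (len 9), cursors c1@1 c3@1 c2@6, authorship .........
After op 3 (add_cursor(6)): buffer="lslyhqmqr" (len 9), cursors c1@1 c3@1 c2@6 c4@6, authorship .........
After op 4 (insert('b')): buffer="lbbslyhqbbmqr" (len 13), cursors c1@3 c3@3 c2@10 c4@10, authorship .13.....24...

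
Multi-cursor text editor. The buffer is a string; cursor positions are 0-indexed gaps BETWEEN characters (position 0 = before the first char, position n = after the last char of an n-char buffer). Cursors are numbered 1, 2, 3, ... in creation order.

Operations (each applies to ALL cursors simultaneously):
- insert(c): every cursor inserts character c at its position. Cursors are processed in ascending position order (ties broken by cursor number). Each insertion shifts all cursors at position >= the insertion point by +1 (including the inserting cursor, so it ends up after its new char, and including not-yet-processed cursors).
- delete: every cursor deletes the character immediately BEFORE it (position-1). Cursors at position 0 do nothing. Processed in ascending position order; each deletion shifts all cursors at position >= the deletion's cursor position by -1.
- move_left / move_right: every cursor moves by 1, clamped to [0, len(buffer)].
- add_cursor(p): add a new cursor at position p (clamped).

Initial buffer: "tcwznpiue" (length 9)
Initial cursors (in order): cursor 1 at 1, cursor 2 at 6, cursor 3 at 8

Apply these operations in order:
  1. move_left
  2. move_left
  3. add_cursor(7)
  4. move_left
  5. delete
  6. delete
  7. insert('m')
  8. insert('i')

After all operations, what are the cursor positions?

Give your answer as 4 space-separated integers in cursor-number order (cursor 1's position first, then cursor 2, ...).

Answer: 8 8 8 8

Derivation:
After op 1 (move_left): buffer="tcwznpiue" (len 9), cursors c1@0 c2@5 c3@7, authorship .........
After op 2 (move_left): buffer="tcwznpiue" (len 9), cursors c1@0 c2@4 c3@6, authorship .........
After op 3 (add_cursor(7)): buffer="tcwznpiue" (len 9), cursors c1@0 c2@4 c3@6 c4@7, authorship .........
After op 4 (move_left): buffer="tcwznpiue" (len 9), cursors c1@0 c2@3 c3@5 c4@6, authorship .........
After op 5 (delete): buffer="tcziue" (len 6), cursors c1@0 c2@2 c3@3 c4@3, authorship ......
After op 6 (delete): buffer="iue" (len 3), cursors c1@0 c2@0 c3@0 c4@0, authorship ...
After op 7 (insert('m')): buffer="mmmmiue" (len 7), cursors c1@4 c2@4 c3@4 c4@4, authorship 1234...
After op 8 (insert('i')): buffer="mmmmiiiiiue" (len 11), cursors c1@8 c2@8 c3@8 c4@8, authorship 12341234...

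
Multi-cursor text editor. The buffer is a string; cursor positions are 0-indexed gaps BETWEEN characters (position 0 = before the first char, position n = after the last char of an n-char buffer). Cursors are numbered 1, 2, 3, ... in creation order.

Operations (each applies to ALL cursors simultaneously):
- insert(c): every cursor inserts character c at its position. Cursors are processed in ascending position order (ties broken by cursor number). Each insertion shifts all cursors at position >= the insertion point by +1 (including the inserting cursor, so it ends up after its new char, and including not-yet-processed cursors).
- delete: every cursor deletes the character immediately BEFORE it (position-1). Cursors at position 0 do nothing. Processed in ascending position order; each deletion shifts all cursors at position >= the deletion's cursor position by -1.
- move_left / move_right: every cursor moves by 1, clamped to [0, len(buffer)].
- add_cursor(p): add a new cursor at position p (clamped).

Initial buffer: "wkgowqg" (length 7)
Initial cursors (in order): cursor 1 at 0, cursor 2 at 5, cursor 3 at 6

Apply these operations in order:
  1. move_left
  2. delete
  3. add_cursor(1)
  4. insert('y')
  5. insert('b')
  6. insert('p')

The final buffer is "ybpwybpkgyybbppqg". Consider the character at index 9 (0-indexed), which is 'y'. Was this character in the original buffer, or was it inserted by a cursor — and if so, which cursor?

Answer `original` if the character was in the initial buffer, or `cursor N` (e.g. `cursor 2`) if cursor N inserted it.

After op 1 (move_left): buffer="wkgowqg" (len 7), cursors c1@0 c2@4 c3@5, authorship .......
After op 2 (delete): buffer="wkgqg" (len 5), cursors c1@0 c2@3 c3@3, authorship .....
After op 3 (add_cursor(1)): buffer="wkgqg" (len 5), cursors c1@0 c4@1 c2@3 c3@3, authorship .....
After op 4 (insert('y')): buffer="ywykgyyqg" (len 9), cursors c1@1 c4@3 c2@7 c3@7, authorship 1.4..23..
After op 5 (insert('b')): buffer="ybwybkgyybbqg" (len 13), cursors c1@2 c4@5 c2@11 c3@11, authorship 11.44..2323..
After op 6 (insert('p')): buffer="ybpwybpkgyybbppqg" (len 17), cursors c1@3 c4@7 c2@15 c3@15, authorship 111.444..232323..
Authorship (.=original, N=cursor N): 1 1 1 . 4 4 4 . . 2 3 2 3 2 3 . .
Index 9: author = 2

Answer: cursor 2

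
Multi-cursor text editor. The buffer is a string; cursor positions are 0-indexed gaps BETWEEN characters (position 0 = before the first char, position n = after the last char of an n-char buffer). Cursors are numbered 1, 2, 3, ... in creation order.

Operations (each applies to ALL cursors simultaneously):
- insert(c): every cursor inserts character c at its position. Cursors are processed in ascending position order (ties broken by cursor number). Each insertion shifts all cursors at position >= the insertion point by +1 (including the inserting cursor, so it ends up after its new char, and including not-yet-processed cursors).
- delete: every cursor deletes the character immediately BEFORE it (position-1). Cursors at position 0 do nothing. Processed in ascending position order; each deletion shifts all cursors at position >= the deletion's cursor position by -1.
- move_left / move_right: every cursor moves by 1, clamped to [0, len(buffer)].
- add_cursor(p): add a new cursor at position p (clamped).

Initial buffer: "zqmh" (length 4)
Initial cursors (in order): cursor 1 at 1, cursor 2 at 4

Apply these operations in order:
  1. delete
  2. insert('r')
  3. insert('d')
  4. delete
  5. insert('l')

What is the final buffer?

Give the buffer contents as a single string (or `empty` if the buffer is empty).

After op 1 (delete): buffer="qm" (len 2), cursors c1@0 c2@2, authorship ..
After op 2 (insert('r')): buffer="rqmr" (len 4), cursors c1@1 c2@4, authorship 1..2
After op 3 (insert('d')): buffer="rdqmrd" (len 6), cursors c1@2 c2@6, authorship 11..22
After op 4 (delete): buffer="rqmr" (len 4), cursors c1@1 c2@4, authorship 1..2
After op 5 (insert('l')): buffer="rlqmrl" (len 6), cursors c1@2 c2@6, authorship 11..22

Answer: rlqmrl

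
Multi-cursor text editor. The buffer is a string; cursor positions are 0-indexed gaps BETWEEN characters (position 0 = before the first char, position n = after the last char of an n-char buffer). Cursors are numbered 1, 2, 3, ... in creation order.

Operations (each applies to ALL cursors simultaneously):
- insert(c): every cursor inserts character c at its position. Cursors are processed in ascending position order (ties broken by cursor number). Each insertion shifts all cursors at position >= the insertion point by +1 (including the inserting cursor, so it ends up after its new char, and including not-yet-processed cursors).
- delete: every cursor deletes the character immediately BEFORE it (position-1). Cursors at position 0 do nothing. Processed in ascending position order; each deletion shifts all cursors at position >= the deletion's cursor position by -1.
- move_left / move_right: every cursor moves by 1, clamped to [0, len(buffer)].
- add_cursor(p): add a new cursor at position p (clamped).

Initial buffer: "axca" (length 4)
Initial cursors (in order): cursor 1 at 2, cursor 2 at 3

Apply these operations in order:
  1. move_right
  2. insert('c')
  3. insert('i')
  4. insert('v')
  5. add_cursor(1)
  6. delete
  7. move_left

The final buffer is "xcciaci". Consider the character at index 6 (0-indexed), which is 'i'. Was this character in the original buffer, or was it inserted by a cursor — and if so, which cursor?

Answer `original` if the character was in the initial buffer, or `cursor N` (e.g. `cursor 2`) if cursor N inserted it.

Answer: cursor 2

Derivation:
After op 1 (move_right): buffer="axca" (len 4), cursors c1@3 c2@4, authorship ....
After op 2 (insert('c')): buffer="axccac" (len 6), cursors c1@4 c2@6, authorship ...1.2
After op 3 (insert('i')): buffer="axcciaci" (len 8), cursors c1@5 c2@8, authorship ...11.22
After op 4 (insert('v')): buffer="axccivaciv" (len 10), cursors c1@6 c2@10, authorship ...111.222
After op 5 (add_cursor(1)): buffer="axccivaciv" (len 10), cursors c3@1 c1@6 c2@10, authorship ...111.222
After op 6 (delete): buffer="xcciaci" (len 7), cursors c3@0 c1@4 c2@7, authorship ..11.22
After op 7 (move_left): buffer="xcciaci" (len 7), cursors c3@0 c1@3 c2@6, authorship ..11.22
Authorship (.=original, N=cursor N): . . 1 1 . 2 2
Index 6: author = 2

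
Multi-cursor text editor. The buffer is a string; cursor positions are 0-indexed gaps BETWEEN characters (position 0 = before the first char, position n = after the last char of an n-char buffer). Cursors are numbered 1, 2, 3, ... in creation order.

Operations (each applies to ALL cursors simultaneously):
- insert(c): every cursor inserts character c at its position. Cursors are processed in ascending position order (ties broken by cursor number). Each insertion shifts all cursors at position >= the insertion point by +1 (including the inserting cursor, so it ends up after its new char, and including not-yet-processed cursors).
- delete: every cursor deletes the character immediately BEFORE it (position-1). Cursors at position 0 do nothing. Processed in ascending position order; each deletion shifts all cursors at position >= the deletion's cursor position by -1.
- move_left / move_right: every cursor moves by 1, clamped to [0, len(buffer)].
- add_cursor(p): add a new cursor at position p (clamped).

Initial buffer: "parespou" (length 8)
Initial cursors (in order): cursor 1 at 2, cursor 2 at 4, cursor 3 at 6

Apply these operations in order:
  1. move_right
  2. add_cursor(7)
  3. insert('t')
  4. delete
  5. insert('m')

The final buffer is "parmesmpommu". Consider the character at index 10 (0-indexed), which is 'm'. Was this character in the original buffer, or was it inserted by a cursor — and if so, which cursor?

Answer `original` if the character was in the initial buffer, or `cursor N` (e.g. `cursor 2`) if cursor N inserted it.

After op 1 (move_right): buffer="parespou" (len 8), cursors c1@3 c2@5 c3@7, authorship ........
After op 2 (add_cursor(7)): buffer="parespou" (len 8), cursors c1@3 c2@5 c3@7 c4@7, authorship ........
After op 3 (insert('t')): buffer="partestpottu" (len 12), cursors c1@4 c2@7 c3@11 c4@11, authorship ...1..2..34.
After op 4 (delete): buffer="parespou" (len 8), cursors c1@3 c2@5 c3@7 c4@7, authorship ........
After op 5 (insert('m')): buffer="parmesmpommu" (len 12), cursors c1@4 c2@7 c3@11 c4@11, authorship ...1..2..34.
Authorship (.=original, N=cursor N): . . . 1 . . 2 . . 3 4 .
Index 10: author = 4

Answer: cursor 4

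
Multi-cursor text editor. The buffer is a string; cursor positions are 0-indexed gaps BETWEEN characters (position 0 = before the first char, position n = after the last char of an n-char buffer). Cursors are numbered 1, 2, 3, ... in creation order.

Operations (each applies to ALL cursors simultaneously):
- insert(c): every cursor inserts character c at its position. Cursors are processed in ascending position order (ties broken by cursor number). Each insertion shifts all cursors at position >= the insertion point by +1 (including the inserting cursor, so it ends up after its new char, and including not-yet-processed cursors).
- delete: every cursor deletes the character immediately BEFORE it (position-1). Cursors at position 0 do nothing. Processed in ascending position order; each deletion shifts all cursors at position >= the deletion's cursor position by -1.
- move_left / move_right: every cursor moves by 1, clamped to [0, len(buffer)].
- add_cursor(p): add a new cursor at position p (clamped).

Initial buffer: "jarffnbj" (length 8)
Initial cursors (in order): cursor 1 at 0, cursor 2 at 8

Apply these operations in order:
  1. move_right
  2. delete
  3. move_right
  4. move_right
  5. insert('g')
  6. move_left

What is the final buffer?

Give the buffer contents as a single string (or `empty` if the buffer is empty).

Answer: argffnbg

Derivation:
After op 1 (move_right): buffer="jarffnbj" (len 8), cursors c1@1 c2@8, authorship ........
After op 2 (delete): buffer="arffnb" (len 6), cursors c1@0 c2@6, authorship ......
After op 3 (move_right): buffer="arffnb" (len 6), cursors c1@1 c2@6, authorship ......
After op 4 (move_right): buffer="arffnb" (len 6), cursors c1@2 c2@6, authorship ......
After op 5 (insert('g')): buffer="argffnbg" (len 8), cursors c1@3 c2@8, authorship ..1....2
After op 6 (move_left): buffer="argffnbg" (len 8), cursors c1@2 c2@7, authorship ..1....2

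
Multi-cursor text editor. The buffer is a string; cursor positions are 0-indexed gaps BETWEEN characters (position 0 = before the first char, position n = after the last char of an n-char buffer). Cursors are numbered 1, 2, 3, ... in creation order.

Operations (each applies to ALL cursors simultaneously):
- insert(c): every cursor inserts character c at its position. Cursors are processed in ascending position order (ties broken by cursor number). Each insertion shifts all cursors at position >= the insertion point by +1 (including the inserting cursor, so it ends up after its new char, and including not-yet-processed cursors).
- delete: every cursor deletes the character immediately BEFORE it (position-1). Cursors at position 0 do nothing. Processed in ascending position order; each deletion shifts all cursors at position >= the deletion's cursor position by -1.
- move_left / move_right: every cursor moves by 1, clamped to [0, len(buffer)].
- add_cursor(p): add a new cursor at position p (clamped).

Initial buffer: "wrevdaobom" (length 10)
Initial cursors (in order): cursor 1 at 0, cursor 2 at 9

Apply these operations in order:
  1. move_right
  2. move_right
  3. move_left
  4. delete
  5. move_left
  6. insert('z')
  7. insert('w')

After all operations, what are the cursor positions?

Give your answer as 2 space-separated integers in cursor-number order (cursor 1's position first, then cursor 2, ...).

After op 1 (move_right): buffer="wrevdaobom" (len 10), cursors c1@1 c2@10, authorship ..........
After op 2 (move_right): buffer="wrevdaobom" (len 10), cursors c1@2 c2@10, authorship ..........
After op 3 (move_left): buffer="wrevdaobom" (len 10), cursors c1@1 c2@9, authorship ..........
After op 4 (delete): buffer="revdaobm" (len 8), cursors c1@0 c2@7, authorship ........
After op 5 (move_left): buffer="revdaobm" (len 8), cursors c1@0 c2@6, authorship ........
After op 6 (insert('z')): buffer="zrevdaozbm" (len 10), cursors c1@1 c2@8, authorship 1......2..
After op 7 (insert('w')): buffer="zwrevdaozwbm" (len 12), cursors c1@2 c2@10, authorship 11......22..

Answer: 2 10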